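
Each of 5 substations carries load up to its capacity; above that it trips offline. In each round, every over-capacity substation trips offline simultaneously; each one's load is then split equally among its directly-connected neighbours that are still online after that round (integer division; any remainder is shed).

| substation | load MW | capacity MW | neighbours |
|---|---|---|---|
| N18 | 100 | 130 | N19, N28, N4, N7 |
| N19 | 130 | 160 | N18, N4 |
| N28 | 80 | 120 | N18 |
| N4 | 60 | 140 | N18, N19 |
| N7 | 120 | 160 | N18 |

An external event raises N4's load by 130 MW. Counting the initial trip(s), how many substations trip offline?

5

Round 1 — N4 at 190 > 140. N4 trips offline.
  N4 sheds 190 MW to N18, N19: 95 each.
    N18: 100+95 = 195 > 130
    N19: 130+95 = 225 > 160
Round 2 — N18, N19 trip offline.
  N18 sheds 195 MW to N28, N7: 97 each (1 lost).
    N28: 80+97 = 177 > 120
    N7: 120+97 = 217 > 160
  N19 sheds 225 MW: no online neighbours, lost.
Round 3 — N28, N7 trip offline.
  N28 sheds 177 MW: no online neighbours, lost.
  N7 sheds 217 MW: no online neighbours, lost.
No further trips.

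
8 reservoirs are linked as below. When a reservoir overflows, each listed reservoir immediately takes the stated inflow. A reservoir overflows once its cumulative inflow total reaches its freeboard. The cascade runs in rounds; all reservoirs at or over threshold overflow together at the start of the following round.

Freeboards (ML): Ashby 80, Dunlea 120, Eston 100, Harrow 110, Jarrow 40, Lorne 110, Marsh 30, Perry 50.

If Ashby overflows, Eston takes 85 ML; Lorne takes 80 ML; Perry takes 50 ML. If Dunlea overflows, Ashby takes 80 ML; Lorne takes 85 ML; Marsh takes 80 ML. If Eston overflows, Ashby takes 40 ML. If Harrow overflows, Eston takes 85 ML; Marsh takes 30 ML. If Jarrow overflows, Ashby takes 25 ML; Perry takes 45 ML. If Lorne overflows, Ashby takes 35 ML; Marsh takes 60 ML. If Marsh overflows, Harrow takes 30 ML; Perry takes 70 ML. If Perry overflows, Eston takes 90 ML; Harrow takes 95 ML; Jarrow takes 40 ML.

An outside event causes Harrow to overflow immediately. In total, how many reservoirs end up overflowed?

5

Round 1 — Harrow overflows (initial).
  Eston: +85 → 85 < 100
  Marsh: +30 → 30 ≥ 30
Round 2 — Marsh overflows.
  Perry: +70 → 70 ≥ 50
Round 3 — Perry overflows.
  Eston: +90 → 175 ≥ 100
  Jarrow: +40 → 40 ≥ 40
Round 4 — Eston, Jarrow overflow.
  Ashby: +40+25 → 65 < 80
No further overflows.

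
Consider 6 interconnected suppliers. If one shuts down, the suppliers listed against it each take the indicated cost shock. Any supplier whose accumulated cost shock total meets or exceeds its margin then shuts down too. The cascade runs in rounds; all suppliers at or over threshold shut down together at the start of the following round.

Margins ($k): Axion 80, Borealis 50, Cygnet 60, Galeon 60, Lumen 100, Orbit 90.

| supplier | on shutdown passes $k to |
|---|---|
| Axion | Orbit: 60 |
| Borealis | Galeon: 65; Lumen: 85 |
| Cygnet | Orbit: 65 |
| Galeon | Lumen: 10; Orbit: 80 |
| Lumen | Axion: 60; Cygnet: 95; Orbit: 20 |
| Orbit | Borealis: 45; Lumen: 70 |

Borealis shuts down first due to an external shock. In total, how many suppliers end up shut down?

2

Round 1 — Borealis shuts down (initial).
  Galeon: +65 → 65 ≥ 60
  Lumen: +85 → 85 < 100
Round 2 — Galeon shuts down.
  Lumen: +10 → 95 < 100
  Orbit: +80 → 80 < 90
No further shutdowns.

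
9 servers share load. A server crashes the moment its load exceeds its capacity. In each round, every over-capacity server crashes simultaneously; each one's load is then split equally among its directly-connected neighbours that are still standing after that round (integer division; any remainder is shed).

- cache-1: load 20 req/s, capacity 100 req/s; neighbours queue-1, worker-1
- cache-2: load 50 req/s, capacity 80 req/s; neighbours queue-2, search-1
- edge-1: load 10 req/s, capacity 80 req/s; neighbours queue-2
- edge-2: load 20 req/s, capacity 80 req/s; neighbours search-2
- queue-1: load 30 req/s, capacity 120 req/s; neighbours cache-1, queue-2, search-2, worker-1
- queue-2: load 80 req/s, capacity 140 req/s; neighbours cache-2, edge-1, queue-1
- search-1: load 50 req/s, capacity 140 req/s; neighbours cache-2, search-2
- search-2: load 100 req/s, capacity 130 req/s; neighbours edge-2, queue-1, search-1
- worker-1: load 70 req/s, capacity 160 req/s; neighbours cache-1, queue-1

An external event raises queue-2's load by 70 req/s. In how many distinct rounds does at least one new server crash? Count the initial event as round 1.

Round 1 — queue-2 at 150 > 140. queue-2 crashes.
  queue-2 sheds 150 req/s to cache-2, edge-1, queue-1: 50 each.
    cache-2: 50+50 = 100 > 80
    edge-1: 10+50 = 60 ≤ 80
    queue-1: 30+50 = 80 ≤ 120
Round 2 — cache-2 crashes.
  cache-2 sheds 100 req/s to search-1: 100 each.
    search-1: 50+100 = 150 > 140
Round 3 — search-1 crashes.
  search-1 sheds 150 req/s to search-2: 150 each.
    search-2: 100+150 = 250 > 130
Round 4 — search-2 crashes.
  search-2 sheds 250 req/s to edge-2, queue-1: 125 each.
    edge-2: 20+125 = 145 > 80
    queue-1: 80+125 = 205 > 120
Round 5 — edge-2, queue-1 crash.
  edge-2 sheds 145 req/s: no online neighbours, lost.
  queue-1 sheds 205 req/s to cache-1, worker-1: 102 each (1 lost).
    cache-1: 20+102 = 122 > 100
    worker-1: 70+102 = 172 > 160
Round 6 — cache-1, worker-1 crash.
  cache-1 sheds 122 req/s: no online neighbours, lost.
  worker-1 sheds 172 req/s: no online neighbours, lost.
No further crashes.

6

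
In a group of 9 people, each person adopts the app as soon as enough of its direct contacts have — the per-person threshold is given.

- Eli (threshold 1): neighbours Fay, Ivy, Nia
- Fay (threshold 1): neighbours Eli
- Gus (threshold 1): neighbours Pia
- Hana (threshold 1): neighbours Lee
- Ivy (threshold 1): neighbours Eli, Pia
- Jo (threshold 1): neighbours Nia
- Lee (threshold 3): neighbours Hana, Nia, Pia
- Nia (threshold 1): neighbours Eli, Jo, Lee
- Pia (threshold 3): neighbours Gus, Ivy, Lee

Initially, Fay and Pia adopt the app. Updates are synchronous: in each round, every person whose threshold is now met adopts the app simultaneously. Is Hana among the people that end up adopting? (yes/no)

no

Round 1 — Fay, Pia adopt the app (initial).
Round 2 — checking thresholds:
  Eli: 1 of 3 neighbours ≥ 1, adopts the app.
  Gus: 1 of 1 neighbours ≥ 1, adopts the app.
  Ivy: 1 of 2 neighbours ≥ 1, adopts the app.
  Lee: 1 of 3 neighbours < 3, not yet.
Round 3 — checking thresholds:
  Lee: 1 of 3 neighbours < 3, not yet.
  Nia: 1 of 3 neighbours ≥ 1, adopts the app.
Round 4 — checking thresholds:
  Jo: 1 of 1 neighbours ≥ 1, adopts the app.
  Lee: 2 of 3 neighbours < 3, not yet.
Round 5 — no new adoptions; cascade stops.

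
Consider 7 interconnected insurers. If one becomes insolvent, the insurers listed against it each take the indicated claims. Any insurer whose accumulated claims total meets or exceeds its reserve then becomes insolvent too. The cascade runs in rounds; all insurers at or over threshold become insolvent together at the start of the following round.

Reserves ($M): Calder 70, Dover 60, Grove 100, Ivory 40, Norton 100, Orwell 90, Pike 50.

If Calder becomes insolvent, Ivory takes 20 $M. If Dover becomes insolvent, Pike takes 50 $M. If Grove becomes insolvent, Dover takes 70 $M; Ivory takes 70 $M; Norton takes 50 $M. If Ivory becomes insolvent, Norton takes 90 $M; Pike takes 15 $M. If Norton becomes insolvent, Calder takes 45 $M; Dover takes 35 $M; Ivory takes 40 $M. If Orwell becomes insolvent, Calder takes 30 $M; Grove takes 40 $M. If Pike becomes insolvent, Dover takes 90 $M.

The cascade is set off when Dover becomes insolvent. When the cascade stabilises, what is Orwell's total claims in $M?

Round 1 — Dover becomes insolvent (initial).
  Pike: +50 → 50 ≥ 50
Round 2 — Pike becomes insolvent.
No further insolvencies.

0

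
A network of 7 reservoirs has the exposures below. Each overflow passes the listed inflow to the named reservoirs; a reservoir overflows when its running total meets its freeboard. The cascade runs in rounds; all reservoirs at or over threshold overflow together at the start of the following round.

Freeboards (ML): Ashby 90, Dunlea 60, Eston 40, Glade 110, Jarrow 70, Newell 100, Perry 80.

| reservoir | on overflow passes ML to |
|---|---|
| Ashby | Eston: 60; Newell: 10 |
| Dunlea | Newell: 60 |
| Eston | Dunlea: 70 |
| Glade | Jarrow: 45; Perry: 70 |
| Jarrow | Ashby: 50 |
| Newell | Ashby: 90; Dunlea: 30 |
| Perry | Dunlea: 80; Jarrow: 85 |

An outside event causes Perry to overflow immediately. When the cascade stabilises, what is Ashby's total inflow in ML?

Round 1 — Perry overflows (initial).
  Dunlea: +80 → 80 ≥ 60
  Jarrow: +85 → 85 ≥ 70
Round 2 — Dunlea, Jarrow overflow.
  Ashby: +50 → 50 < 90
  Newell: +60 → 60 < 100
No further overflows.

50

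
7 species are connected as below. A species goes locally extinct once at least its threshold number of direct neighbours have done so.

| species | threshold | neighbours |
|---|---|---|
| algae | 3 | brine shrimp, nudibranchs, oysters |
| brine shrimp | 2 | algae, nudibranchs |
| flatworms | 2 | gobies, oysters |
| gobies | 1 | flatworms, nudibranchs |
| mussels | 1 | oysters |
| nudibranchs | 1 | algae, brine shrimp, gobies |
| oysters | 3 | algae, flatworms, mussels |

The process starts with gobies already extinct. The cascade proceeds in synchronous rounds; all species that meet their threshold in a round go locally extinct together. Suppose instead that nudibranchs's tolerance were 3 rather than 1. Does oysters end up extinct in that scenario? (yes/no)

With nudibranchs's tolerance at 3:
Round 1 — gobies goes locally extinct (initial).
Round 2 — no new extinctions; cascade stops.

no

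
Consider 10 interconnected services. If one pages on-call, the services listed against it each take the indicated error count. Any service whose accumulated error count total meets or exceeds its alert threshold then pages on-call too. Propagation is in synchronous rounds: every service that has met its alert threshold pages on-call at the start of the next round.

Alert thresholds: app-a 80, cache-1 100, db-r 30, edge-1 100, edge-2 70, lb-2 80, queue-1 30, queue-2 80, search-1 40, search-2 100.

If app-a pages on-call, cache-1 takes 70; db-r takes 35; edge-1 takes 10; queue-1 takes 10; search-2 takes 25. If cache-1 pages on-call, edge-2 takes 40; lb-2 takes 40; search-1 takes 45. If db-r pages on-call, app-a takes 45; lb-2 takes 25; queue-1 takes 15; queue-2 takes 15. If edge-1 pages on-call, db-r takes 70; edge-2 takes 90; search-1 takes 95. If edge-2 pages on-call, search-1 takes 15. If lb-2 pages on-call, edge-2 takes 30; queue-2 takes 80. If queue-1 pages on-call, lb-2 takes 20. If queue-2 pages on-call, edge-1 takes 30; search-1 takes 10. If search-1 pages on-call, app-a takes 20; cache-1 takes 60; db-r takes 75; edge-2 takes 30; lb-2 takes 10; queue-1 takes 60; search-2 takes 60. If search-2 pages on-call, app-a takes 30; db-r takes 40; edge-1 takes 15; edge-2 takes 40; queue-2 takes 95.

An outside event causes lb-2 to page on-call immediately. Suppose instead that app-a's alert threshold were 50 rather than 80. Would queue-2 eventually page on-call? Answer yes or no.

yes

With app-a's alert threshold at 50:
Round 1 — lb-2 pages on-call (initial).
  edge-2: +30 → 30 < 70
  queue-2: +80 → 80 ≥ 80
Round 2 — queue-2 pages on-call.
  edge-1: +30 → 30 < 100
  search-1: +10 → 10 < 40
No further pages.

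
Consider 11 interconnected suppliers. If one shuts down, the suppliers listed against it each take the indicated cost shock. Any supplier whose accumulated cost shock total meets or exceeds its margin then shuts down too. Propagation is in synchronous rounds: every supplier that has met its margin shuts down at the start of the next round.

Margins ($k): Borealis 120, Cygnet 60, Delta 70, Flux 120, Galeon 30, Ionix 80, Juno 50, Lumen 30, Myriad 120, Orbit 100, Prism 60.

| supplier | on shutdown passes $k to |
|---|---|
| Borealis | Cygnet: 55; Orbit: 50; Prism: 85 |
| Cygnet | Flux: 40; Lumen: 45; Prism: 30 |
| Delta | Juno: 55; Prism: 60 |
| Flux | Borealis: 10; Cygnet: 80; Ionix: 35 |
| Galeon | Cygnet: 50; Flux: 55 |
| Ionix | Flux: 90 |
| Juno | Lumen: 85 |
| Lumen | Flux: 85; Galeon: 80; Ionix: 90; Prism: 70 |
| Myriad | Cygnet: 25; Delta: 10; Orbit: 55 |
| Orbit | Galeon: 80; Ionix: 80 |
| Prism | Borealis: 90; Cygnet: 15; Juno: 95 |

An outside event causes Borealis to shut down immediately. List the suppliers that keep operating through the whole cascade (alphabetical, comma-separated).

Delta, Myriad, Orbit

Round 1 — Borealis shuts down (initial).
  Cygnet: +55 → 55 < 60
  Orbit: +50 → 50 < 100
  Prism: +85 → 85 ≥ 60
Round 2 — Prism shuts down.
  Cygnet: +15 → 70 ≥ 60
  Juno: +95 → 95 ≥ 50
Round 3 — Cygnet, Juno shut down.
  Flux: +40 → 40 < 120
  Lumen: +45+85 → 130 ≥ 30
Round 4 — Lumen shuts down.
  Flux: +85 → 125 ≥ 120
  Galeon: +80 → 80 ≥ 30
  Ionix: +90 → 90 ≥ 80
Round 5 — Flux, Galeon, Ionix shut down.
No further shutdowns.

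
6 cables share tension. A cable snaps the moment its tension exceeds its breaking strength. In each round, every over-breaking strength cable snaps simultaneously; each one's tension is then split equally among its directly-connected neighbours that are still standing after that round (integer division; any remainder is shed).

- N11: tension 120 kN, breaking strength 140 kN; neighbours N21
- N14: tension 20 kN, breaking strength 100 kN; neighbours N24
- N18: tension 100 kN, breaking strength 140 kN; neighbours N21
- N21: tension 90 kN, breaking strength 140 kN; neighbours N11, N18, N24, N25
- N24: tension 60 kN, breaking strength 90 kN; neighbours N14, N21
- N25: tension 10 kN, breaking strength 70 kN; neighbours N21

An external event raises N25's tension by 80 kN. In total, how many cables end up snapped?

6

Round 1 — N25 at 90 > 70. N25 snaps.
  N25 sheds 90 kN to N21: 90 each.
    N21: 90+90 = 180 > 140
Round 2 — N21 snaps.
  N21 sheds 180 kN to N11, N18, N24: 60 each.
    N11: 120+60 = 180 > 140
    N18: 100+60 = 160 > 140
    N24: 60+60 = 120 > 90
Round 3 — N11, N18, N24 snap.
  N11 sheds 180 kN: no online neighbours, lost.
  N18 sheds 160 kN: no online neighbours, lost.
  N24 sheds 120 kN to N14: 120 each.
    N14: 20+120 = 140 > 100
Round 4 — N14 snaps.
  N14 sheds 140 kN: no online neighbours, lost.
No further breaks.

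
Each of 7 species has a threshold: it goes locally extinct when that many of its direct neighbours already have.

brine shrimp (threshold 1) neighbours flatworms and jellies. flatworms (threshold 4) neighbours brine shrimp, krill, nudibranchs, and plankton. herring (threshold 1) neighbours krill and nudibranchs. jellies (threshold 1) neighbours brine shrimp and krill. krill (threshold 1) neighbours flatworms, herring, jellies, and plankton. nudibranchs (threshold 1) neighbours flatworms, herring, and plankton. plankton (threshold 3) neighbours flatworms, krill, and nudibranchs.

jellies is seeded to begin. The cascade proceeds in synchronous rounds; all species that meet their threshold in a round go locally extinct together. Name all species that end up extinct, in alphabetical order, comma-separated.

brine shrimp, herring, jellies, krill, nudibranchs

Round 1 — jellies goes locally extinct (initial).
Round 2 — checking thresholds:
  brine shrimp: 1 of 2 neighbours ≥ 1, goes locally extinct.
  krill: 1 of 4 neighbours ≥ 1, goes locally extinct.
Round 3 — checking thresholds:
  flatworms: 2 of 4 neighbours < 4, below threshold.
  herring: 1 of 2 neighbours ≥ 1, goes locally extinct.
  plankton: 1 of 3 neighbours < 3, below threshold.
Round 4 — checking thresholds:
  flatworms: 2 of 4 neighbours < 4, below threshold.
  nudibranchs: 1 of 3 neighbours ≥ 1, goes locally extinct.
  plankton: 1 of 3 neighbours < 3, below threshold.
Round 5 — no new extinctions; cascade stops.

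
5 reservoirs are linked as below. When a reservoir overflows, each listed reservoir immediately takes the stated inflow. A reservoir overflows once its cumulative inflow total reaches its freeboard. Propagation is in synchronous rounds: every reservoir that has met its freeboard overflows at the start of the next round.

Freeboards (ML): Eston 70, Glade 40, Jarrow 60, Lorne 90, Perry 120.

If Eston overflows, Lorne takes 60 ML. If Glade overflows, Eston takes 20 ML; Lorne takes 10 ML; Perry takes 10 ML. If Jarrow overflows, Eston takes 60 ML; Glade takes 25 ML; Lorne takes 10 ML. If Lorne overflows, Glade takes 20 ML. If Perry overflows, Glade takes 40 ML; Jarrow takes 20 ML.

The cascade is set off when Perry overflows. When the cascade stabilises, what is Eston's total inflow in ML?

Round 1 — Perry overflows (initial).
  Glade: +40 → 40 ≥ 40
  Jarrow: +20 → 20 < 60
Round 2 — Glade overflows.
  Eston: +20 → 20 < 70
  Lorne: +10 → 10 < 90
No further overflows.

20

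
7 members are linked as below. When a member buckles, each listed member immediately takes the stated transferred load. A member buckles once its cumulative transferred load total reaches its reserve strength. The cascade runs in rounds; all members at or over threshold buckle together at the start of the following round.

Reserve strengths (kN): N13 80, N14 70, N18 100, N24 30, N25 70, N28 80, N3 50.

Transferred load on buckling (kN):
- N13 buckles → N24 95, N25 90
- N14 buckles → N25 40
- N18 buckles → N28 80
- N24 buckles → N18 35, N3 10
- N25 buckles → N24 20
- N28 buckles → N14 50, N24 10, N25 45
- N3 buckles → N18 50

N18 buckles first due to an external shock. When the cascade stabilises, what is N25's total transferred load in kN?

Round 1 — N18 buckles (initial).
  N28: +80 → 80 ≥ 80
Round 2 — N28 buckles.
  N14: +50 → 50 < 70
  N24: +10 → 10 < 30
  N25: +45 → 45 < 70
No further bucklings.

45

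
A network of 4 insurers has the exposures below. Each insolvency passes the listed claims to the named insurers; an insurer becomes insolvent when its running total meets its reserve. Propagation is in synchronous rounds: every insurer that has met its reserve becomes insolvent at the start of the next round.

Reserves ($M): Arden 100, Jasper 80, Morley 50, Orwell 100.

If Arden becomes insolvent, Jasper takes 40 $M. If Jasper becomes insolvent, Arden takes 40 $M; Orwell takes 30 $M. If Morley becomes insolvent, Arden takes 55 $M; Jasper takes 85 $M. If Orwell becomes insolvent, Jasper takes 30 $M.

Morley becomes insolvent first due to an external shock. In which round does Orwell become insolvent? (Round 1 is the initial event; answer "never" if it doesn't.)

never

Round 1 — Morley becomes insolvent (initial).
  Arden: +55 → 55 < 100
  Jasper: +85 → 85 ≥ 80
Round 2 — Jasper becomes insolvent.
  Arden: +40 → 95 < 100
  Orwell: +30 → 30 < 100
No further insolvencies.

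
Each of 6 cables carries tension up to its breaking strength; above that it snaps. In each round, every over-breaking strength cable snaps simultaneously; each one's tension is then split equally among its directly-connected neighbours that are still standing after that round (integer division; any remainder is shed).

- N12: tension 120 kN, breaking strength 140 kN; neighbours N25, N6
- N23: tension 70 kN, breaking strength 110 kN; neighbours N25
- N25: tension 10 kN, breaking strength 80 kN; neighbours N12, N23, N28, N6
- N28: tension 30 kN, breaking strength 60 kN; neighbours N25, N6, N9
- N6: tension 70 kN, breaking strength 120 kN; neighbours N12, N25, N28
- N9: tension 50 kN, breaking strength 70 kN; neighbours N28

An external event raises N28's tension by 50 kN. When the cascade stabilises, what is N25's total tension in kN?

Round 1 — N28 at 80 > 60. N28 snaps.
  N28 sheds 80 kN to N25, N6, N9: 26 each (2 lost).
    N25: 10+26 = 36 ≤ 80
    N6: 70+26 = 96 ≤ 120
    N9: 50+26 = 76 > 70
Round 2 — N9 snaps.
  N9 sheds 76 kN: no online neighbours, lost.
No further breaks.

36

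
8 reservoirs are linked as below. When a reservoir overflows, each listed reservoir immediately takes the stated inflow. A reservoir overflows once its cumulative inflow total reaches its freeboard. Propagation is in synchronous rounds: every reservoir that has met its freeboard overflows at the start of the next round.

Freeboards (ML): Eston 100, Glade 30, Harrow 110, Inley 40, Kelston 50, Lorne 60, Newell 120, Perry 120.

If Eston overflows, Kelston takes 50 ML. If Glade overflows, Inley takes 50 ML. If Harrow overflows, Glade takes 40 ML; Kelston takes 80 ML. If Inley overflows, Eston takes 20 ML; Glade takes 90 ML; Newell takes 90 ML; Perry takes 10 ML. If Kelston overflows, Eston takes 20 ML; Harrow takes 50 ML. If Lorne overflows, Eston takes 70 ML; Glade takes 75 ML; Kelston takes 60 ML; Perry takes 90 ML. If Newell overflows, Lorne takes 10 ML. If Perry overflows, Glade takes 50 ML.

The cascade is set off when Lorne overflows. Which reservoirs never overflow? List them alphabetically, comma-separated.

Harrow, Newell, Perry

Round 1 — Lorne overflows (initial).
  Eston: +70 → 70 < 100
  Glade: +75 → 75 ≥ 30
  Kelston: +60 → 60 ≥ 50
  Perry: +90 → 90 < 120
Round 2 — Glade, Kelston overflow.
  Eston: +20 → 90 < 100
  Harrow: +50 → 50 < 110
  Inley: +50 → 50 ≥ 40
Round 3 — Inley overflows.
  Eston: +20 → 110 ≥ 100
  Newell: +90 → 90 < 120
  Perry: +10 → 100 < 120
Round 4 — Eston overflows.
No further overflows.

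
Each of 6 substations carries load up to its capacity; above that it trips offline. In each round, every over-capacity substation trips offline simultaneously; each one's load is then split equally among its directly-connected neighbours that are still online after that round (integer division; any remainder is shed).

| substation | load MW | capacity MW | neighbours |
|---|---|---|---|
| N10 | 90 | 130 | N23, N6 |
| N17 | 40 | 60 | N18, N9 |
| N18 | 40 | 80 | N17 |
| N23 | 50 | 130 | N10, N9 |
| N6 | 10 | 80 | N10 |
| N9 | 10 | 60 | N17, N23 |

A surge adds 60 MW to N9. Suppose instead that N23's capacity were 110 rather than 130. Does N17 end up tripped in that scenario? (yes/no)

yes

With N23's capacity at 110:
Round 1 — N9 at 70 > 60. N9 trips offline.
  N9 sheds 70 MW to N17, N23: 35 each.
    N17: 40+35 = 75 > 60
    N23: 50+35 = 85 ≤ 110
Round 2 — N17 trips offline.
  N17 sheds 75 MW to N18: 75 each.
    N18: 40+75 = 115 > 80
Round 3 — N18 trips offline.
  N18 sheds 115 MW: no online neighbours, lost.
No further trips.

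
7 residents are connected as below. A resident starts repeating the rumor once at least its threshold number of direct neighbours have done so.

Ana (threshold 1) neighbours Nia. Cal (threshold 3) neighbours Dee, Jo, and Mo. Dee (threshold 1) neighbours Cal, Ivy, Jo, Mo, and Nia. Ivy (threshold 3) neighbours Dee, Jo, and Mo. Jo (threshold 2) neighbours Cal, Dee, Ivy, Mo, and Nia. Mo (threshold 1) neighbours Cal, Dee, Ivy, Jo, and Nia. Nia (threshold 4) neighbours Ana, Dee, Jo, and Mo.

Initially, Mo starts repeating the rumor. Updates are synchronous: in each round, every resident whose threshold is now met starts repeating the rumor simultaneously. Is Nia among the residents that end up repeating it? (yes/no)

Round 1 — Mo starts repeating the rumor (initial).
Round 2 — checking thresholds:
  Cal: 1 of 3 neighbours < 3, not yet.
  Dee: 1 of 5 neighbours ≥ 1, starts repeating the rumor.
  Ivy: 1 of 3 neighbours < 3, not yet.
  Jo: 1 of 5 neighbours < 2, not yet.
  Nia: 1 of 4 neighbours < 4, not yet.
Round 3 — checking thresholds:
  Cal: 2 of 3 neighbours < 3, not yet.
  Ivy: 2 of 3 neighbours < 3, not yet.
  Jo: 2 of 5 neighbours ≥ 2, starts repeating the rumor.
  Nia: 2 of 4 neighbours < 4, not yet.
Round 4 — checking thresholds:
  Cal: 3 of 3 neighbours ≥ 3, starts repeating the rumor.
  Ivy: 3 of 3 neighbours ≥ 3, starts repeating the rumor.
  Nia: 3 of 4 neighbours < 4, not yet.
Round 5 — no new spreads; cascade stops.

no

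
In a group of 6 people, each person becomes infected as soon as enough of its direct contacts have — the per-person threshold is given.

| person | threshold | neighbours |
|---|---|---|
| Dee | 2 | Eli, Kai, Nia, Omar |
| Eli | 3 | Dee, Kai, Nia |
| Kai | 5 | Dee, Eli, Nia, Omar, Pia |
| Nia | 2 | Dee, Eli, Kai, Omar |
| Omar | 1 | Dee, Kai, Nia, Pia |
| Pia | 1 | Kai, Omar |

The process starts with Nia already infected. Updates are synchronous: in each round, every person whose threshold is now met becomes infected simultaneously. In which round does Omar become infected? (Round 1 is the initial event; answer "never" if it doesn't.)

Round 1 — Nia becomes infected (initial).
Round 2 — checking thresholds:
  Dee: 1 of 4 neighbours < 2, holds.
  Eli: 1 of 3 neighbours < 3, holds.
  Kai: 1 of 5 neighbours < 5, holds.
  Omar: 1 of 4 neighbours ≥ 1, becomes infected.
Round 3 — checking thresholds:
  Dee: 2 of 4 neighbours ≥ 2, becomes infected.
  Eli: 1 of 3 neighbours < 3, holds.
  Kai: 2 of 5 neighbours < 5, holds.
  Pia: 1 of 2 neighbours ≥ 1, becomes infected.
Round 4 — no new infections; cascade stops.

2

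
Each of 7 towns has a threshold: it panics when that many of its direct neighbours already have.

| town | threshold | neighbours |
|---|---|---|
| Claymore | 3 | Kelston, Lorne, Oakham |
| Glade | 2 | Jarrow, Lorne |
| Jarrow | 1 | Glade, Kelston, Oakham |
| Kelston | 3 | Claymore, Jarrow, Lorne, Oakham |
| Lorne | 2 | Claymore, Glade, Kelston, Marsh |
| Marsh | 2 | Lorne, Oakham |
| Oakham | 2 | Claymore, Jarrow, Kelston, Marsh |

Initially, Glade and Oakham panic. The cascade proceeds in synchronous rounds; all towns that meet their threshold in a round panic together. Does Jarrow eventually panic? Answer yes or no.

Round 1 — Glade, Oakham panic (initial).
Round 2 — checking thresholds:
  Claymore: 1 of 3 neighbours < 3, holds.
  Jarrow: 2 of 3 neighbours ≥ 1, panics.
  Kelston: 1 of 4 neighbours < 3, holds.
  Lorne: 1 of 4 neighbours < 2, holds.
  Marsh: 1 of 2 neighbours < 2, holds.
Round 3 — no new panics; cascade stops.

yes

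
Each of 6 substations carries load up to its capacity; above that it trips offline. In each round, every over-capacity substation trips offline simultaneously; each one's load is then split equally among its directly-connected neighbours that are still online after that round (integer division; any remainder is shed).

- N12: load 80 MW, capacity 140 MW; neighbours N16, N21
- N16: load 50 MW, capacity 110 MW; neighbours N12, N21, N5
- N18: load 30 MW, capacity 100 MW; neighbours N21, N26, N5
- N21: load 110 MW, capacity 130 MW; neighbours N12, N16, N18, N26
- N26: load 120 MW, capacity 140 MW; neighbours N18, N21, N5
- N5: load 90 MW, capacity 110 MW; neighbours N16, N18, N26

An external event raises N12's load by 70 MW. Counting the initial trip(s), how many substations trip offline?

Round 1 — N12 at 150 > 140. N12 trips offline.
  N12 sheds 150 MW to N16, N21: 75 each.
    N16: 50+75 = 125 > 110
    N21: 110+75 = 185 > 130
Round 2 — N16, N21 trip offline.
  N16 sheds 125 MW to N5: 125 each.
    N5: 90+125 = 215 > 110
  N21 sheds 185 MW to N18, N26: 92 each (1 lost).
    N18: 30+92 = 122 > 100
    N26: 120+92 = 212 > 140
Round 3 — N18, N26, N5 trip offline.
  N18 sheds 122 MW: no online neighbours, lost.
  N26 sheds 212 MW: no online neighbours, lost.
  N5 sheds 215 MW: no online neighbours, lost.
No further trips.

6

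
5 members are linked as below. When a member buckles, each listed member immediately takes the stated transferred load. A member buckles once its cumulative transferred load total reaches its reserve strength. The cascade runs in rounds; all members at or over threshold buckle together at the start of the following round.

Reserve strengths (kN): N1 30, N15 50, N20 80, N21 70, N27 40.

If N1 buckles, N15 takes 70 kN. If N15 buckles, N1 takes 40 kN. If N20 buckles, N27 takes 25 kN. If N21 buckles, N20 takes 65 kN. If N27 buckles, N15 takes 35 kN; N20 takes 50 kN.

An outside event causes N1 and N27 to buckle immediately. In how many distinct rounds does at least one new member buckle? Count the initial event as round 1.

2

Round 1 — N1, N27 buckle (initial).
  N15: +70+35 → 105 ≥ 50
  N20: +50 → 50 < 80
Round 2 — N15 buckles.
No further bucklings.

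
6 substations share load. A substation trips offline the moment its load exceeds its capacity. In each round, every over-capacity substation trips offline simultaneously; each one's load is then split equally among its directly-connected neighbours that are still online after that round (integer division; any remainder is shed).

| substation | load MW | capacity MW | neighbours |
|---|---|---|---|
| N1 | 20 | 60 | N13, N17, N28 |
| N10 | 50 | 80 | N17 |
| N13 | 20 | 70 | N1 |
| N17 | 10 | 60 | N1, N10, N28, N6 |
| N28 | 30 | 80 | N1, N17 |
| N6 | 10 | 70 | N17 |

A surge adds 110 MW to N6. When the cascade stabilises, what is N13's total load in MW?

51

Round 1 — N6 at 120 > 70. N6 trips offline.
  N6 sheds 120 MW to N17: 120 each.
    N17: 10+120 = 130 > 60
Round 2 — N17 trips offline.
  N17 sheds 130 MW to N1, N10, N28: 43 each (1 lost).
    N1: 20+43 = 63 > 60
    N10: 50+43 = 93 > 80
    N28: 30+43 = 73 ≤ 80
Round 3 — N1, N10 trip offline.
  N1 sheds 63 MW to N13, N28: 31 each (1 lost).
    N13: 20+31 = 51 ≤ 70
    N28: 73+31 = 104 > 80
  N10 sheds 93 MW: no online neighbours, lost.
Round 4 — N28 trips offline.
  N28 sheds 104 MW: no online neighbours, lost.
No further trips.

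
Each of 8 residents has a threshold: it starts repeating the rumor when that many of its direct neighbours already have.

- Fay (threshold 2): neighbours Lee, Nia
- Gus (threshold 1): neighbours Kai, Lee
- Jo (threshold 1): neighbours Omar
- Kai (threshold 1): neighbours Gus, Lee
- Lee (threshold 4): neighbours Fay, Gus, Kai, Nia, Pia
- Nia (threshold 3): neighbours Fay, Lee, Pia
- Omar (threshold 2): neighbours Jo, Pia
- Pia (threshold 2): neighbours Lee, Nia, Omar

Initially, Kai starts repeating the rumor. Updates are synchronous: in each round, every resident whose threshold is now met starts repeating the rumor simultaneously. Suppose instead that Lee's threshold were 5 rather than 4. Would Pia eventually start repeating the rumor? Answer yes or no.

With Lee's threshold at 5:
Round 1 — Kai starts repeating the rumor (initial).
Round 2 — checking thresholds:
  Gus: 1 of 2 neighbours ≥ 1, starts repeating the rumor.
  Lee: 1 of 5 neighbours < 5, not yet.
Round 3 — no new spreads; cascade stops.

no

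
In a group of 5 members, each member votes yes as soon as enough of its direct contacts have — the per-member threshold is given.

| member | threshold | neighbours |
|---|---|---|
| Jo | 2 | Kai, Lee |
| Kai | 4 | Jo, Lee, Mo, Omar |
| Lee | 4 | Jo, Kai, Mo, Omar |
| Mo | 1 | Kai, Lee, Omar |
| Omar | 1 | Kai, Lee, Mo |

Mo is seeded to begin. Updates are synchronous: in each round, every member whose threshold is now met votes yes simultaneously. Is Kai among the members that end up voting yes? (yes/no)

Round 1 — Mo votes yes (initial).
Round 2 — checking thresholds:
  Kai: 1 of 4 neighbours < 4, holds.
  Lee: 1 of 4 neighbours < 4, holds.
  Omar: 1 of 3 neighbours ≥ 1, votes yes.
Round 3 — no new yes votes; cascade stops.

no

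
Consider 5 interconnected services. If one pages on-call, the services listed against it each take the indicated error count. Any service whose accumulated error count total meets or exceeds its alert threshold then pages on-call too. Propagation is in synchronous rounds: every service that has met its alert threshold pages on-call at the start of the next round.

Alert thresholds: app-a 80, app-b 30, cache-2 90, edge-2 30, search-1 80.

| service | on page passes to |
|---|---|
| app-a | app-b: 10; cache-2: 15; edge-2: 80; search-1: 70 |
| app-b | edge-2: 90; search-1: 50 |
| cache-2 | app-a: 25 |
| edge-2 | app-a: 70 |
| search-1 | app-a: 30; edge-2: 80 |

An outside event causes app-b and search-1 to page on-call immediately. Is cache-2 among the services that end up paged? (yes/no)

Round 1 — app-b, search-1 page on-call (initial).
  app-a: +30 → 30 < 80
  edge-2: +90+80 → 170 ≥ 30
Round 2 — edge-2 pages on-call.
  app-a: +70 → 100 ≥ 80
Round 3 — app-a pages on-call.
  cache-2: +15 → 15 < 90
No further pages.

no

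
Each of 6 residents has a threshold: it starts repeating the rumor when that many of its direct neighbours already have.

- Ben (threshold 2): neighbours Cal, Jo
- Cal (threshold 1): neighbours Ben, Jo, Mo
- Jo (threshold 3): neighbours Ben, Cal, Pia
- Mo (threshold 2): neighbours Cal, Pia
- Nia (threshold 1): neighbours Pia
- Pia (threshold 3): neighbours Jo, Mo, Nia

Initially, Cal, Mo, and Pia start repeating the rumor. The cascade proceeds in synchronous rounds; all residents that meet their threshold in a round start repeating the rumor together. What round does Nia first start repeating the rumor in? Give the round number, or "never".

2

Round 1 — Cal, Mo, Pia start repeating the rumor (initial).
Round 2 — checking thresholds:
  Ben: 1 of 2 neighbours < 2, holds.
  Jo: 2 of 3 neighbours < 3, holds.
  Nia: 1 of 1 neighbours ≥ 1, starts repeating the rumor.
Round 3 — no new spreads; cascade stops.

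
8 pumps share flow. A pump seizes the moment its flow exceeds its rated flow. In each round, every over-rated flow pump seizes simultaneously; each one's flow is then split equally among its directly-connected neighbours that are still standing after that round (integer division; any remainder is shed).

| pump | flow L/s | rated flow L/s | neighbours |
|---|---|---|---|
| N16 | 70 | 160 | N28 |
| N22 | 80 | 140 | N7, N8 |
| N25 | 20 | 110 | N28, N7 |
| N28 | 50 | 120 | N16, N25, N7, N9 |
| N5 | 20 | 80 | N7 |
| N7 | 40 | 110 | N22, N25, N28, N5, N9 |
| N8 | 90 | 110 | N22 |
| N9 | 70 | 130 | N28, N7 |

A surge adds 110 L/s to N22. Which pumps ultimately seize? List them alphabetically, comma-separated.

N22, N7, N8

Round 1 — N22 at 190 > 140. N22 seizes.
  N22 sheds 190 L/s to N7, N8: 95 each.
    N7: 40+95 = 135 > 110
    N8: 90+95 = 185 > 110
Round 2 — N7, N8 seize.
  N7 sheds 135 L/s to N25, N28, N5, N9: 33 each (3 lost).
    N25: 20+33 = 53 ≤ 110
    N28: 50+33 = 83 ≤ 120
    N5: 20+33 = 53 ≤ 80
    N9: 70+33 = 103 ≤ 130
  N8 sheds 185 L/s: no online neighbours, lost.
No further seizures.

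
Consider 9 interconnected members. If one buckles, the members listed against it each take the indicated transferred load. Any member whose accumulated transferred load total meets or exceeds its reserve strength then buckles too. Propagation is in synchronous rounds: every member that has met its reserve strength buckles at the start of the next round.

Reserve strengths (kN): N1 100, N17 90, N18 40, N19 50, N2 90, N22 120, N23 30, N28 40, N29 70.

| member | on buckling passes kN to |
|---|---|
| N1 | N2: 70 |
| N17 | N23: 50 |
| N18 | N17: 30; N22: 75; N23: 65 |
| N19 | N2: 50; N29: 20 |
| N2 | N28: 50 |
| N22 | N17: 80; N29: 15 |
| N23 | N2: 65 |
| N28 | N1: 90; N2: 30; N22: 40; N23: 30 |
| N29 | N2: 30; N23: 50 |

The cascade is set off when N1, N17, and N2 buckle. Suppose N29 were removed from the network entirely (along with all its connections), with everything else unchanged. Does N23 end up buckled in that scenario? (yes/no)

With N29 removed:
Round 1 — N1, N17, N2 buckle (initial).
  N23: +50 → 50 ≥ 30
  N28: +50 → 50 ≥ 40
Round 2 — N23, N28 buckle.
  N22: +40 → 40 < 120
No further bucklings.

yes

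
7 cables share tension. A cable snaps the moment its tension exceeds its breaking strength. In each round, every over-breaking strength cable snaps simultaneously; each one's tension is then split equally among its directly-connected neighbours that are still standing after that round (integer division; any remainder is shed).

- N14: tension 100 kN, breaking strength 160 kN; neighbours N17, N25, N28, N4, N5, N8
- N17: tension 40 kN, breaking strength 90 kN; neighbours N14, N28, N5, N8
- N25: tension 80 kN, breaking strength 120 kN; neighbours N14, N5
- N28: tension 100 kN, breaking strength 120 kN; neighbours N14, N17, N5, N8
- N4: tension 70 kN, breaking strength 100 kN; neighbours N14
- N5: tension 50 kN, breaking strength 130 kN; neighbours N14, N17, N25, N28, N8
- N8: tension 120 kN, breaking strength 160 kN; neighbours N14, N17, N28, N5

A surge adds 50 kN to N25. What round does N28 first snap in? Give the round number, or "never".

Round 1 — N25 at 130 > 120. N25 snaps.
  N25 sheds 130 kN to N14, N5: 65 each.
    N14: 100+65 = 165 > 160
    N5: 50+65 = 115 ≤ 130
Round 2 — N14 snaps.
  N14 sheds 165 kN to N17, N28, N4, N5, N8: 33 each.
    N17: 40+33 = 73 ≤ 90
    N28: 100+33 = 133 > 120
    N4: 70+33 = 103 > 100
    N5: 115+33 = 148 > 130
    N8: 120+33 = 153 ≤ 160
Round 3 — N28, N4, N5 snap.
  N28 sheds 133 kN to N17, N8: 66 each (1 lost).
    N17: 73+66 = 139 > 90
    N8: 153+66 = 219 > 160
  N4 sheds 103 kN: no online neighbours, lost.
  N5 sheds 148 kN to N17, N8: 74 each.
    N17: 139+74 = 213 > 90
    N8: 219+74 = 293 > 160
Round 4 — N17, N8 snap.
  N17 sheds 213 kN: no online neighbours, lost.
  N8 sheds 293 kN: no online neighbours, lost.
No further breaks.

3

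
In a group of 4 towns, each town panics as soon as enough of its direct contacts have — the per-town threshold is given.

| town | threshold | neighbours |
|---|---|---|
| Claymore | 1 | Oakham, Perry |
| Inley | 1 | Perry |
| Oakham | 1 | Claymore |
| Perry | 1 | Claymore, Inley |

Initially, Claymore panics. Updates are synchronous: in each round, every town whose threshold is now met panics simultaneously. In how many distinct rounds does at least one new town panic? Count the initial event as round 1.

3

Round 1 — Claymore panics (initial).
Round 2 — checking thresholds:
  Oakham: 1 of 1 neighbours ≥ 1, panics.
  Perry: 1 of 2 neighbours ≥ 1, panics.
Round 3 — checking thresholds:
  Inley: 1 of 1 neighbours ≥ 1, panics.
Round 4 — no new panics; cascade stops.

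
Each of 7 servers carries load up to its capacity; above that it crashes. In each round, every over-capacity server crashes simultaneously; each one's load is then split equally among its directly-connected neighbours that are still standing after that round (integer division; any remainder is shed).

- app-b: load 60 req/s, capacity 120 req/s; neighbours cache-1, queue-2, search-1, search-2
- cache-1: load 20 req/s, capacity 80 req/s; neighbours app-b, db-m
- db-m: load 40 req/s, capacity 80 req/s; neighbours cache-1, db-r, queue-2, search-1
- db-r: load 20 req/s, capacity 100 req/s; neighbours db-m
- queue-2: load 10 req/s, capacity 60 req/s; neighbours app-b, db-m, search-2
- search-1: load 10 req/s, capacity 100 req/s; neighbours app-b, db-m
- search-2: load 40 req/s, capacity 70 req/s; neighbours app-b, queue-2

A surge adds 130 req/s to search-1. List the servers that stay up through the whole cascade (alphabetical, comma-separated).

db-r

Round 1 — search-1 at 140 > 100. search-1 crashes.
  search-1 sheds 140 req/s to app-b, db-m: 70 each.
    app-b: 60+70 = 130 > 120
    db-m: 40+70 = 110 > 80
Round 2 — app-b, db-m crash.
  app-b sheds 130 req/s to cache-1, queue-2, search-2: 43 each (1 lost).
    cache-1: 20+43 = 63 ≤ 80
    queue-2: 10+43 = 53 ≤ 60
    search-2: 40+43 = 83 > 70
  db-m sheds 110 req/s to cache-1, db-r, queue-2: 36 each (2 lost).
    cache-1: 63+36 = 99 > 80
    db-r: 20+36 = 56 ≤ 100
    queue-2: 53+36 = 89 > 60
Round 3 — cache-1, queue-2, search-2 crash.
  cache-1 sheds 99 req/s: no online neighbours, lost.
  queue-2 sheds 89 req/s: no online neighbours, lost.
  search-2 sheds 83 req/s: no online neighbours, lost.
No further crashes.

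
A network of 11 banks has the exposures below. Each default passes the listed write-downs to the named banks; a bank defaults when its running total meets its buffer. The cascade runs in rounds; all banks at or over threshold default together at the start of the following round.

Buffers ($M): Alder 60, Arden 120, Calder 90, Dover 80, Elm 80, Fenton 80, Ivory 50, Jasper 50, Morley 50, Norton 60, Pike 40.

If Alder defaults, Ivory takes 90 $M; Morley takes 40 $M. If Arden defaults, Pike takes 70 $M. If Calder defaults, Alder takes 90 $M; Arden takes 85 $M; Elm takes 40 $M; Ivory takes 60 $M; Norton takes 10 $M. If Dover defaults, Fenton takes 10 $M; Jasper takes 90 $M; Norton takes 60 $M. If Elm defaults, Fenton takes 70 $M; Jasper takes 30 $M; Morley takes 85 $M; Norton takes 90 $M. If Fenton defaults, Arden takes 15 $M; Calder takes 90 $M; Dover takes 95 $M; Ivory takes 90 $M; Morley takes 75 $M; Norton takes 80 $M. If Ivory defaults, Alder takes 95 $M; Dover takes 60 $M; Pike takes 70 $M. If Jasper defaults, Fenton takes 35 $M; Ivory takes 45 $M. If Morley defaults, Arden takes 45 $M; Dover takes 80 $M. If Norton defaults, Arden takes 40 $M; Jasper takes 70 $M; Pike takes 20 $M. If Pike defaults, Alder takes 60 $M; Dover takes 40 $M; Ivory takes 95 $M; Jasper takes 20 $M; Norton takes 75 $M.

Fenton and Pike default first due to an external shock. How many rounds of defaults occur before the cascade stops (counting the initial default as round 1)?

Round 1 — Fenton, Pike default (initial).
  Alder: +60 → 60 ≥ 60
  Arden: +15 → 15 < 120
  Calder: +90 → 90 ≥ 90
  Dover: +95+40 → 135 ≥ 80
  Ivory: +90+95 → 185 ≥ 50
  Jasper: +20 → 20 < 50
  Morley: +75 → 75 ≥ 50
  Norton: +80+75 → 155 ≥ 60
Round 2 — Alder, Calder, Dover, Ivory, Morley, Norton default.
  Arden: +85+45+40 → 185 ≥ 120
  Elm: +40 → 40 < 80
  Jasper: +90+70 → 180 ≥ 50
Round 3 — Arden, Jasper default.
No further defaults.

3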